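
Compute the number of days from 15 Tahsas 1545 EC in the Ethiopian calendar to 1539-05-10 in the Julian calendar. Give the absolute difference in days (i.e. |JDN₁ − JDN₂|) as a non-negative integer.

4964

First date → JDN 2288271; second date → JDN 2283307.
The interval is |2288271 − 2283307| = 4964 days.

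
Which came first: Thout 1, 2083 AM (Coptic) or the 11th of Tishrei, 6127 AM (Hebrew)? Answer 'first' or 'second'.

first

First date → JDN 2585480; second date → JDN 2585512.
JDN 2585480 < JDN 2585512, so the first date is earlier.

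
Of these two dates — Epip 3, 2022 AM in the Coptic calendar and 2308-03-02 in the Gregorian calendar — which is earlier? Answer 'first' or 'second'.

first

First date → JDN 2563502; second date → JDN 2564100.
JDN 2563502 < JDN 2564100, so the first date is earlier.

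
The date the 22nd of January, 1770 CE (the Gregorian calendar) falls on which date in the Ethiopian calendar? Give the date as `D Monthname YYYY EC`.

16 Tir 1762 EC

Both dates share Julian Day Number 2367561; in the Ethiopian calendar that is 16 Tir 1762 EC.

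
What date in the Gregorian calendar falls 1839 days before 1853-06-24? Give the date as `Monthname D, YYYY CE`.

June 11, 1848 CE

JDN of 1853-06-24 = 2398029.
2398029 − 1839 = 2396190.
JDN 2396190 in the Gregorian calendar is June 11, 1848 CE.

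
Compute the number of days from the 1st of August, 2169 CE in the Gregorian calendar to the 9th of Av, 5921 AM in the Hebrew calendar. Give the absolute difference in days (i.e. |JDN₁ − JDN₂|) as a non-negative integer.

JDN of the first date = 2513484.
JDN of the second date = 2510562.
|2510562 − 2513484| = 2922.

2922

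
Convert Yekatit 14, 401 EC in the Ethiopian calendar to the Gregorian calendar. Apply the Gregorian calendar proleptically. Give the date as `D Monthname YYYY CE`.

9 February 409 CE

Julian Day Number of the source date = 1870484.
Converting JDN 1870484 to the Gregorian calendar gives 9 February 409 CE.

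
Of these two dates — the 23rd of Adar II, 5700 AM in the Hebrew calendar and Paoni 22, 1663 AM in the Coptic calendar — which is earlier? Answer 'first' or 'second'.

First date → JDN 2429722; second date → JDN 2432366.
JDN 2429722 < JDN 2432366, so the first date is earlier.

first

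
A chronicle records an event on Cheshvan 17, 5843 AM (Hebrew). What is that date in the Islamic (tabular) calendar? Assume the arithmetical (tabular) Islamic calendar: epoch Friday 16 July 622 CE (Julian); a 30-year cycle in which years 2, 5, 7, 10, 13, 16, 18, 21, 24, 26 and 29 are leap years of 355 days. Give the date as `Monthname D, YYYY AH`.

The source date corresponds to 9 November 2082 in the Gregorian calendar (JDN 2481808).
That day falls on 17 Safar 1506 AH in the tabular Islamic calendar.

Safar 17, 1506 AH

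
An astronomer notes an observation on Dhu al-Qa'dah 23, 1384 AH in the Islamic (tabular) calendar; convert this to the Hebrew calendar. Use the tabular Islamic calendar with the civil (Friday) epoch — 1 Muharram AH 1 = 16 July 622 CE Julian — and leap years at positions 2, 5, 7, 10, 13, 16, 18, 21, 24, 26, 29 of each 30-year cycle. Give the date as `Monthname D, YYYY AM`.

Adar II 22, 5725 AM

The source date corresponds to 26 March 1965 in the Gregorian calendar (JDN 2438846).
That day falls on 22 Adar II 5725 AM in the Hebrew calendar.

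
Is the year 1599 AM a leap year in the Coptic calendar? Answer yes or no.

1599 mod 4 = 3; in the Coptic calendar a year is leap when year mod 4 = 3, so it is a leap year.

yes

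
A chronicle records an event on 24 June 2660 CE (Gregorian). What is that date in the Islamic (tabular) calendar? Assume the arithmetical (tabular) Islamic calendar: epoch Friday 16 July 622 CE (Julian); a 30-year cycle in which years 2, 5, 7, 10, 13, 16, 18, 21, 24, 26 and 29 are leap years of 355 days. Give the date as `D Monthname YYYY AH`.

Both dates share Julian Day Number 2692780; in the tabular Islamic calendar that is 23 Jumada al-Thani 2101 AH.

23 Jumada al-Thani 2101 AH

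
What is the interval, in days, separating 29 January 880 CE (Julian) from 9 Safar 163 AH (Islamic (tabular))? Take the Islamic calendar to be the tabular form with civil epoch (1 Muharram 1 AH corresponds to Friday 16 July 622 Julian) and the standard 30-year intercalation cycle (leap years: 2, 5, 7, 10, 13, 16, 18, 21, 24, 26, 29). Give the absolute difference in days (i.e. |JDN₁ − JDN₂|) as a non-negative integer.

36621

JDN of the first date = 2042506.
JDN of the second date = 2005885.
|2005885 − 2042506| = 36621.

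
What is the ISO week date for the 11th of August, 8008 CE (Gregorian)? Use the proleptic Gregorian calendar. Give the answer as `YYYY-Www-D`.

8008-W33-1

The weekday is Monday (ISO weekday 1).
That Monday belongs to ISO week 33 of ISO year 8008.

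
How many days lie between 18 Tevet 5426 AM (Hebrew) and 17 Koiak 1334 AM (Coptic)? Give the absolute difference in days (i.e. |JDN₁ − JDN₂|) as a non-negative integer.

First date → JDN 2329549; second date → JDN 2312014.
The interval is |2329549 − 2312014| = 17535 days.

17535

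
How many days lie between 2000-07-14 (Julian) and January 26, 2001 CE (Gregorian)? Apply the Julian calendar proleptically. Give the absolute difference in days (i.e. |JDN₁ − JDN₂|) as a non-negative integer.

JDN of the first date = 2451753.
JDN of the second date = 2451936.
|2451936 − 2451753| = 183.

183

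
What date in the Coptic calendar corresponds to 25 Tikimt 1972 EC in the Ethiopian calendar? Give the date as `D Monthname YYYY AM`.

25 Paopi 1696 AM

The source date corresponds to 5 November 1979 in the Gregorian calendar (JDN 2444183).
That day falls on 25 Paopi 1696 AM in the Coptic calendar.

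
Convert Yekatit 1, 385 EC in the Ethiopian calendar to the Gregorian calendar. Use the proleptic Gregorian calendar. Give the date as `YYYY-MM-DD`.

Both dates share Julian Day Number 1864627; in the Gregorian calendar that is 27 January 393 CE.

0393-01-27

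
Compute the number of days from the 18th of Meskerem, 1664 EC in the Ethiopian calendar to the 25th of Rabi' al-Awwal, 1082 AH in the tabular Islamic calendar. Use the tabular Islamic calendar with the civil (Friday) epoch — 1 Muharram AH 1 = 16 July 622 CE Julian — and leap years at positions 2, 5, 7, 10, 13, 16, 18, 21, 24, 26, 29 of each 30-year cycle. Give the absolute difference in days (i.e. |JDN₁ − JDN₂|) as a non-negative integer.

First date → JDN 2331649; second date → JDN 2331593.
The interval is |2331649 − 2331593| = 56 days.

56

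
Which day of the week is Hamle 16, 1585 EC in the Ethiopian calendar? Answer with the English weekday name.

Tuesday

This is JDN 2303092 (20 July 1593 Gregorian).
JDN 2303092 mod 7 = 1, and JDN 0 was a Monday, so this is a Tuesday.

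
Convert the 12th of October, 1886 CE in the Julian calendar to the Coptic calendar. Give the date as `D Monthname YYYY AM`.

15 Paopi 1603 AM

The source date corresponds to 24 October 1886 in the Gregorian calendar (JDN 2410204).
That day falls on 15 Paopi 1603 AM in the Coptic calendar.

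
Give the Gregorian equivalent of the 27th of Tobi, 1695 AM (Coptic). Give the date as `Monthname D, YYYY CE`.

February 4, 1979 CE

Julian Day Number of the source date = 2443909.
Converting JDN 2443909 to the Gregorian calendar gives 4 February 1979 CE.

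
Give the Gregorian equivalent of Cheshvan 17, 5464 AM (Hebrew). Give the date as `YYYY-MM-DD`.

Both dates share Julian Day Number 2343367; in the Gregorian calendar that is 27 October 1703 CE.

1703-10-27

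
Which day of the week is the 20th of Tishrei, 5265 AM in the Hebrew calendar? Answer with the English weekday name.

Saturday

Equivalently 8 October 1504 Gregorian, JDN 2270665.
JDN 2270665 mod 7 = 5, and JDN 0 was a Monday, so this is a Saturday.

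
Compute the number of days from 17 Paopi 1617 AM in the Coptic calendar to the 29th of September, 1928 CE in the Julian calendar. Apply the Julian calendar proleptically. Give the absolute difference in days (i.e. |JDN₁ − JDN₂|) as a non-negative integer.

First date → JDN 2415320; second date → JDN 2425532.
The interval is |2415320 − 2425532| = 10212 days.

10212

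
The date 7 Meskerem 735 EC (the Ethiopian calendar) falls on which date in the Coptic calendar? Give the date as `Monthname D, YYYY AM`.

Julian Day Number of the source date = 1992320.
Converting JDN 1992320 to the Coptic calendar gives 7 Thout 459 AM.

Thout 7, 459 AM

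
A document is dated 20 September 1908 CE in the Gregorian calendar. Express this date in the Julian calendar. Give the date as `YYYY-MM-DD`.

The Julian–Gregorian offset here is 13 days (Julian trailing).
20 September 1908 Gregorian − 13 days → 7 September 1908 Julian.

1908-09-07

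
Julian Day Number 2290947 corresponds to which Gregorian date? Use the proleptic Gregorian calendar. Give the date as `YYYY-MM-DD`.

Counting from JDN 2299161 = 15 Oct 1582 gives an offset of -8214 days.

1560-04-19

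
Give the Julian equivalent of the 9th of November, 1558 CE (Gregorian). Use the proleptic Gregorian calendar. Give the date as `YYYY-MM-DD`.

The Julian–Gregorian offset here is 10 days (Julian trailing).
9 November 1558 Gregorian − 10 days → 30 October 1558 Julian.

1558-10-30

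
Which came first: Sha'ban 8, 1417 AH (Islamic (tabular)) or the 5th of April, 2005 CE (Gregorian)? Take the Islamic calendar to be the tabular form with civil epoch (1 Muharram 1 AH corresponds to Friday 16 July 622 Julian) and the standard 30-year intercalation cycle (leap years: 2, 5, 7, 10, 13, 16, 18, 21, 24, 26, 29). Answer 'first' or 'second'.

The two dates have Julian Day Numbers 2450437 and 2453466 respectively.
Since 2450437 < 2453466, the first date comes first.

first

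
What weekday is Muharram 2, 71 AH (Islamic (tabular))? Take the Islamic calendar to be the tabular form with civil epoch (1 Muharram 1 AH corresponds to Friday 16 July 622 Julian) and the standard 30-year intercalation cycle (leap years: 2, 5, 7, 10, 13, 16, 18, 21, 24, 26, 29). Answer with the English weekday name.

Thursday

In the proleptic Gregorian calendar this is 19 June 690 (JDN 1973247).
Since JDN mod 7 = 3 (0 = Monday), the day is Thursday.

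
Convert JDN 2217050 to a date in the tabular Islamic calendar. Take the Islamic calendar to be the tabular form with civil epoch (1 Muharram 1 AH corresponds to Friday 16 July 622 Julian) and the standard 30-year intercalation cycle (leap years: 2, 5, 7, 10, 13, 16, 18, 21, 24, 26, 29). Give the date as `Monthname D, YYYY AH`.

Muharram 1, 759 AH

JDN 2217050 is 22 December 1357 in the proleptic Gregorian calendar.
In the tabular Islamic calendar that day is Muharram 1, 759 AH.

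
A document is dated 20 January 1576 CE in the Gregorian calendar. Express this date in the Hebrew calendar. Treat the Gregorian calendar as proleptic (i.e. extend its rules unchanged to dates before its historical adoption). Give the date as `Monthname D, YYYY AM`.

Shevat 9, 5336 AM

Both dates share Julian Day Number 2296701; in the Hebrew calendar that is 9 Shevat 5336 AM.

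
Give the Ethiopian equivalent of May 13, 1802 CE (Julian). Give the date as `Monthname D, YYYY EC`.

Ginbot 18, 1794 EC

The source date corresponds to 25 May 1802 in the Gregorian calendar (JDN 2379371).
That day falls on 18 Ginbot 1794 EC in the Ethiopian calendar.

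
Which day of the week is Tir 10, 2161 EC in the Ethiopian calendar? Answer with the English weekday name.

Thursday

In the Gregorian calendar this is 19 January 2169 (JDN 2513290).
Since JDN mod 7 = 3 (0 = Monday), the day is Thursday.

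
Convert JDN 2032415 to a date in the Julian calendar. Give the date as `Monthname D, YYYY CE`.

The proleptic Gregorian equivalent of JDN 2032415 is 17 June 852.
In the Julian calendar that day is June 13, 852 CE.

June 13, 852 CE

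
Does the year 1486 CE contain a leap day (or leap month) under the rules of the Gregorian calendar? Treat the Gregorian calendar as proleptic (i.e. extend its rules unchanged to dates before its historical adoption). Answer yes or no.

no

1486 is not divisible by 4, so it is a common year.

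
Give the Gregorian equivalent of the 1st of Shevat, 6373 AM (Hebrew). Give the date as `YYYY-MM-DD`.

2613-01-14

Both dates share Julian Day Number 2675452; in the Gregorian calendar that is 14 January 2613 CE.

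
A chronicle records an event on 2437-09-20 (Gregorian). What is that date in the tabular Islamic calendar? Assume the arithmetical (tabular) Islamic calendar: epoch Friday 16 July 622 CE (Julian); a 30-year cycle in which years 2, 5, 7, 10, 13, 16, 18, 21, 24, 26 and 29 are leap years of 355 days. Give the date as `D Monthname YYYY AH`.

19 Dhu al-Qa'dah 1871 AH

Both dates share Julian Day Number 2611419; in the tabular Islamic calendar that is 19 Dhu al-Qa'dah 1871 AH.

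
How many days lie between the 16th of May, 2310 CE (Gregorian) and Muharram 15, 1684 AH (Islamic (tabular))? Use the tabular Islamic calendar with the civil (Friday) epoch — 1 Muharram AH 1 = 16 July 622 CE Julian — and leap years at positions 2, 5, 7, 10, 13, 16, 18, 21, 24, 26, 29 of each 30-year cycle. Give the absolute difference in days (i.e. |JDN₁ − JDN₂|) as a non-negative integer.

First date → JDN 2564905; second date → JDN 2544853.
The interval is |2564905 − 2544853| = 20052 days.

20052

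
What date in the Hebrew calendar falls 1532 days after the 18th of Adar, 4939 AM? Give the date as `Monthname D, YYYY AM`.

JDN of the 18th of Adar, 4939 AM = 2151744.
2151744 + 1532 = 2153276.
JDN 2153276 in the Hebrew calendar is Iyar 14, 4943 AM.

Iyar 14, 4943 AM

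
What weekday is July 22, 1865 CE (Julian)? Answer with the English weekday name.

Equivalently 3 August 1865 Gregorian, JDN 2402452.
JDN 2402452 mod 7 = 3, and JDN 0 was a Monday, so this is a Thursday.

Thursday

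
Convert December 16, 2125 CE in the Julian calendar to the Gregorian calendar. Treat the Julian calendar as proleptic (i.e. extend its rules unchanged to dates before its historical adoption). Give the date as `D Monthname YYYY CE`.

For dates in this range the Gregorian date is 14 days ahead of the Julian.
16 December 2125 Julian + 14 days → 30 December 2125 Gregorian.

30 December 2125 CE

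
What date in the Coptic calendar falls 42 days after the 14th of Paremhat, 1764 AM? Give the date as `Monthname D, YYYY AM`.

The starting date is JDN 2469159; 2469159 + 42 = 2469201.
JDN 2469201 corresponds to Parmouti 26, 1764 AM.

Parmouti 26, 1764 AM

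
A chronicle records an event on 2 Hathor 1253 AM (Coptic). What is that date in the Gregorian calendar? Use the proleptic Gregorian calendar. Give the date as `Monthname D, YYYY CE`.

Both dates share Julian Day Number 2282384; in the Gregorian calendar that is 8 November 1536 CE.

November 8, 1536 CE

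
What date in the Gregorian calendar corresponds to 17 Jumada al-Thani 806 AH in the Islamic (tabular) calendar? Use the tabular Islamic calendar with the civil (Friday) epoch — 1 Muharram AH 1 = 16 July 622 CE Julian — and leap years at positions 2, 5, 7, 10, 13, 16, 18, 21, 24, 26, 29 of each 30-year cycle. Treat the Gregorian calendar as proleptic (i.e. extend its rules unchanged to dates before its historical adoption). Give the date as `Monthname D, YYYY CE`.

January 10, 1404 CE

Julian Day Number of the source date = 2233869.
Converting JDN 2233869 to the Gregorian calendar gives 10 January 1404 CE.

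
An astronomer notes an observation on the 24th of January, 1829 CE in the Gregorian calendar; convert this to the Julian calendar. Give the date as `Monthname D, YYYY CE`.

At this point the Julian calendar is 12 days behind the Gregorian.
24 January 1829 Gregorian − 12 days → 12 January 1829 Julian.

January 12, 1829 CE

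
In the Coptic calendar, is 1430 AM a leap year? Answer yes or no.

1430 mod 4 = 2; in the Coptic calendar a year is leap when year mod 4 = 3, so it is a common year.

no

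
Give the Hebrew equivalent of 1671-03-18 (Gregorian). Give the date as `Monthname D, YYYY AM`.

Nisan 7, 5431 AM

Julian Day Number of the source date = 2331457.
Converting JDN 2331457 to the Hebrew calendar gives 7 Nisan 5431 AM.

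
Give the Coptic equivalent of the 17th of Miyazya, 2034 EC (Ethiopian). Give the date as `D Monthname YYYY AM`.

Julian Day Number of the source date = 2467000.
Converting JDN 2467000 to the Coptic calendar gives 17 Parmouti 1758 AM.

17 Parmouti 1758 AM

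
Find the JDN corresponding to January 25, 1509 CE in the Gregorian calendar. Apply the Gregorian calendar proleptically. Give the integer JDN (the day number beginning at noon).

2272235

JDN 2451545 is 1 January 2000 CE (Gregorian); the target day is −179310 days from there, so JDN = 2272235.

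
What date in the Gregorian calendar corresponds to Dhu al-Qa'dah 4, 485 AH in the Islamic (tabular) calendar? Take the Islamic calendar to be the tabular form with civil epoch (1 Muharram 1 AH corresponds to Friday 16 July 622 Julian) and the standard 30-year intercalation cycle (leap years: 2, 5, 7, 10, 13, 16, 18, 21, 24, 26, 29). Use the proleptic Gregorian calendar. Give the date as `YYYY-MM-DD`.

Both dates share Julian Day Number 2120251; in the Gregorian calendar that is 12 December 1092 CE.

1092-12-12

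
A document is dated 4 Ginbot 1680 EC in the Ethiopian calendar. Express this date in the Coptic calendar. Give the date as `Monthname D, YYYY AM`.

Julian Day Number of the source date = 2337719.
Converting JDN 2337719 to the Coptic calendar gives 4 Pashons 1404 AM.

Pashons 4, 1404 AM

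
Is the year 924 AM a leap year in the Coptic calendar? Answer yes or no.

no

924 mod 4 = 0; in the Coptic calendar a year is leap when year mod 4 = 3, so it is a common year.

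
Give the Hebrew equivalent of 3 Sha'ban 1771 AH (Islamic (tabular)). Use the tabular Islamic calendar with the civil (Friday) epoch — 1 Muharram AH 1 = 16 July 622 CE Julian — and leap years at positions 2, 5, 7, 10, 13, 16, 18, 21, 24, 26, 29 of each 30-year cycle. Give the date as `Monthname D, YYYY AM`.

Sivan 4, 6100 AM

Julian Day Number of the source date = 2575878.
Converting JDN 2575878 to the Hebrew calendar gives 4 Sivan 6100 AM.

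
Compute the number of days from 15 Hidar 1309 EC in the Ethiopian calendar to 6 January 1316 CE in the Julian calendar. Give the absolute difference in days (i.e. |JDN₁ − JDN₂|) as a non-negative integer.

JDN of the first date = 2202042.
JDN of the second date = 2201732.
|2201732 − 2202042| = 310.

310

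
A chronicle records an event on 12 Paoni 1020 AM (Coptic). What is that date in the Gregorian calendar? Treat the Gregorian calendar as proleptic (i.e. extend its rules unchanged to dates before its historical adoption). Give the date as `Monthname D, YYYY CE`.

Both dates share Julian Day Number 2197501; in the Gregorian calendar that is 14 June 1304 CE.

June 14, 1304 CE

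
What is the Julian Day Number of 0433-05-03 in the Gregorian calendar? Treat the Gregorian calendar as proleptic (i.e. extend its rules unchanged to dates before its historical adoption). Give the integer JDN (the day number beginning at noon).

1879333

JDN 2299161 is 15 October 1582 CE (Gregorian); the target day is −419828 days from there, so JDN = 1879333.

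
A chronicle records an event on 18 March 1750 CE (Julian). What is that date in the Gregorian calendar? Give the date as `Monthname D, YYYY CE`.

March 29, 1750 CE

For dates in this range the Gregorian date is 11 days ahead of the Julian.
18 March 1750 Julian + 11 days → 29 March 1750 Gregorian.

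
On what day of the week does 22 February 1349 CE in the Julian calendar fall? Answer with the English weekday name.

This is JDN 2213833 (2 March 1349 Gregorian).
2213833 ≡ 6 (mod 7); counting from Monday = 0 gives Sunday.

Sunday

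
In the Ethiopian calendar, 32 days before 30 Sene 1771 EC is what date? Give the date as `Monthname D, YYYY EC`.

Ginbot 28, 1771 EC

Counting 32 days back from JDN 2371012 reaches JDN 2370980, which is Ginbot 28, 1771 EC.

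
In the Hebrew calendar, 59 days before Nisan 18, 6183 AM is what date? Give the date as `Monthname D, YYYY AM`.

The starting date is JDN 2606162; 2606162 − 59 = 2606103.
JDN 2606103 corresponds to Adar I 18, 6183 AM.

Adar I 18, 6183 AM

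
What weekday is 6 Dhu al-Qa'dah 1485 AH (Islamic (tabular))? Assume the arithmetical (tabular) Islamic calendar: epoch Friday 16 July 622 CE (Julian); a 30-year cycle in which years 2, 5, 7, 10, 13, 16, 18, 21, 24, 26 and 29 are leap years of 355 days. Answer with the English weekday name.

This is JDN 2474620 (6 March 2063 Gregorian).
JDN 2474620 mod 7 = 1, and JDN 0 was a Monday, so this is a Tuesday.

Tuesday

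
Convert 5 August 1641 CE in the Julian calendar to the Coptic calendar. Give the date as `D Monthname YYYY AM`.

The source date corresponds to 15 August 1641 in the Gregorian calendar (JDN 2320650).
That day falls on 12 Mesori 1357 AM in the Coptic calendar.

12 Mesori 1357 AM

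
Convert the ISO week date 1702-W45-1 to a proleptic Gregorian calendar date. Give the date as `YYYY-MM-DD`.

ISO week 1 of 1702 is the week containing the first Thursday of 1702.
Week 45, day 1 (Monday) lands on 1702-11-06.

1702-11-06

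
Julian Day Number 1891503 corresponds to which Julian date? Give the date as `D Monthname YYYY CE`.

JDN 1891503 is 28 August 466 in the proleptic Gregorian calendar.
In the Julian calendar that day is 27 August 466 CE.

27 August 466 CE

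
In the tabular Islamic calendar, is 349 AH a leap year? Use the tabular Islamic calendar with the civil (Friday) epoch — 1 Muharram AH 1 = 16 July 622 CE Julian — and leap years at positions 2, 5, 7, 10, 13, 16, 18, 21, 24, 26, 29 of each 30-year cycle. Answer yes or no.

no

Year 349 AH is year 19 of its 30-year cycle; leap positions are 2, 5, 7, 10, 13, 16, 18, 21, 24, 26, 29, so it is a common year (354 days).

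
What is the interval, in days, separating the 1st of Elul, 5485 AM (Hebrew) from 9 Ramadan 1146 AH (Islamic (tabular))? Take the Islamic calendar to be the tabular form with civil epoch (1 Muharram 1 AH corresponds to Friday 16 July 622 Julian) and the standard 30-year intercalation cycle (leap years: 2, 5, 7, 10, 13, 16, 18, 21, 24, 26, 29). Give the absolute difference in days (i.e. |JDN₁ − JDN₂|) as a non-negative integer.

First date → JDN 2351325; second date → JDN 2354434.
The interval is |2351325 − 2354434| = 3109 days.

3109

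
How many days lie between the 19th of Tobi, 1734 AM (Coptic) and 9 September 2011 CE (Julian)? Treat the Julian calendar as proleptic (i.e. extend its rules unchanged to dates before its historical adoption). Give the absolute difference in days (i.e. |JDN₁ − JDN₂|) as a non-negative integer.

2319

JDN of the first date = 2458146.
JDN of the second date = 2455827.
|2455827 − 2458146| = 2319.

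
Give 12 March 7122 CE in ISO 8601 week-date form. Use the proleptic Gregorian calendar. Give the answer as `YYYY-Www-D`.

The weekday is Sunday (ISO weekday 7).
That Sunday belongs to ISO week 10 of ISO year 7122.

7122-W10-7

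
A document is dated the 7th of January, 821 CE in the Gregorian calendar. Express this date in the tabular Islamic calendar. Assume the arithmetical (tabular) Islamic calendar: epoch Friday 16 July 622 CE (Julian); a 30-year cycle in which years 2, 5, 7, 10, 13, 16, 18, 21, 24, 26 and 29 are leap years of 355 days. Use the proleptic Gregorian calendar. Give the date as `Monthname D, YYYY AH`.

Rajab 24, 205 AH

Julian Day Number of the source date = 2020931.
Converting JDN 2020931 to the tabular Islamic calendar gives 24 Rajab 205 AH.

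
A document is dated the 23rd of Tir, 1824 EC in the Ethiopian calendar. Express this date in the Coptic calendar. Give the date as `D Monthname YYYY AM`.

23 Tobi 1548 AM

Both dates share Julian Day Number 2390214; in the Coptic calendar that is 23 Tobi 1548 AM.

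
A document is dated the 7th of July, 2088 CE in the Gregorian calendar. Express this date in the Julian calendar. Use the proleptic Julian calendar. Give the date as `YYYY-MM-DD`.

At this point the Julian calendar is 13 days behind the Gregorian.
7 July 2088 Gregorian − 13 days → 24 June 2088 Julian.

2088-06-24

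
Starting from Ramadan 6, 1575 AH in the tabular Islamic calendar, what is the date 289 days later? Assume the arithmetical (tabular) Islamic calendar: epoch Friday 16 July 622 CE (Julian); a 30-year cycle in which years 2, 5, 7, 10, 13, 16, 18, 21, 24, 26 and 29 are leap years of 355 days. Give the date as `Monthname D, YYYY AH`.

The starting date is JDN 2506454; 2506454 + 289 = 2506743.
JDN 2506743 corresponds to Jumada al-Thani 29, 1576 AH.

Jumada al-Thani 29, 1576 AH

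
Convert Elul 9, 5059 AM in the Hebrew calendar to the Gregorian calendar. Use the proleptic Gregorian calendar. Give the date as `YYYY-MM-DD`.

Both dates share Julian Day Number 2195737; in the Gregorian calendar that is 15 August 1299 CE.

1299-08-15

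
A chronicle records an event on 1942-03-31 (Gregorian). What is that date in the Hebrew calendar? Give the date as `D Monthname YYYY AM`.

Julian Day Number of the source date = 2430450.
Converting JDN 2430450 to the Hebrew calendar gives 13 Nisan 5702 AM.

13 Nisan 5702 AM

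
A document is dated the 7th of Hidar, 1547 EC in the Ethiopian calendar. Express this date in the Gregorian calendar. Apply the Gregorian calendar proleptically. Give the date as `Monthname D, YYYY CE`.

November 13, 1554 CE

Julian Day Number of the source date = 2288963.
Converting JDN 2288963 to the Gregorian calendar gives 13 November 1554 CE.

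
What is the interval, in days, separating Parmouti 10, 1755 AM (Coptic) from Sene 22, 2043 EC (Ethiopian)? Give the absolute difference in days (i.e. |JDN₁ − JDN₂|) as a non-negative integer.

4455

JDN of the first date = 2465897.
JDN of the second date = 2470352.
|2470352 − 2465897| = 4455.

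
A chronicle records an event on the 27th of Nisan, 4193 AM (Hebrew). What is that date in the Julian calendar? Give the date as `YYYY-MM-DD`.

Both dates share Julian Day Number 1879305; in the Julian calendar that is 4 April 433 CE.

0433-04-04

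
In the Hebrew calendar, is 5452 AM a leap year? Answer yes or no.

no

Hebrew year 5452 is year 18 of its 19-year Metonic cycle; leap years are at positions 3, 6, 8, 11, 14, 17, 19, so it is a common year (12 months).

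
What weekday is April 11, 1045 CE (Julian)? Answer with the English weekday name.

Thursday

This is JDN 2102845 (17 April 1045 Gregorian).
2102845 ≡ 3 (mod 7); counting from Monday = 0 gives Thursday.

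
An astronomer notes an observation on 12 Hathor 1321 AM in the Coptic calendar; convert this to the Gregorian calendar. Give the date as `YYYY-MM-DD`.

1604-11-18

Julian Day Number of the source date = 2307231.
Converting JDN 2307231 to the Gregorian calendar gives 18 November 1604 CE.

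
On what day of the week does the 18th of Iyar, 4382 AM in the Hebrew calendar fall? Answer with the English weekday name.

Tuesday

This is JDN 1948367 (7 May 622 Gregorian).
JDN 1948367 mod 7 = 1, and JDN 0 was a Monday, so this is a Tuesday.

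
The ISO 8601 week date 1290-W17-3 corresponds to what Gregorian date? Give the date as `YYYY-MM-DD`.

1290-04-26

ISO week 1 of 1290 is the week containing the first Thursday of 1290.
Week 17, day 3 (Wednesday) lands on 1290-04-26.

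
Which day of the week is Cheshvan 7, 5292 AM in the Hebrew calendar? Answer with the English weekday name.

In the proleptic Gregorian calendar this is 28 October 1531 (JDN 2280546).
2280546 ≡ 2 (mod 7); counting from Monday = 0 gives Wednesday.

Wednesday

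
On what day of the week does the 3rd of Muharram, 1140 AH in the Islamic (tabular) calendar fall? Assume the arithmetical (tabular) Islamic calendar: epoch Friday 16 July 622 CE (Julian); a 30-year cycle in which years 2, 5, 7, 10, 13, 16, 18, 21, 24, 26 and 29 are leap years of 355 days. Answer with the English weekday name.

In the Gregorian calendar this is 21 August 1727 (JDN 2352066).
2352066 ≡ 3 (mod 7); counting from Monday = 0 gives Thursday.

Thursday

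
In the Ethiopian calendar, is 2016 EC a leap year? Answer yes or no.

no

2016 mod 4 = 0; in the Ethiopian calendar a year is leap when year mod 4 = 3, so it is a common year.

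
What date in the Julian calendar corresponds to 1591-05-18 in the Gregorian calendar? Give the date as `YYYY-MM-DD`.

At this point the Julian calendar is 10 days behind the Gregorian.
18 May 1591 Gregorian − 10 days → 8 May 1591 Julian.

1591-05-08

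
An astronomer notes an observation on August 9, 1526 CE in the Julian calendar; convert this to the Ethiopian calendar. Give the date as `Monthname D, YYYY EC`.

Nehase 16, 1518 EC

Julian Day Number of the source date = 2278650.
Converting JDN 2278650 to the Ethiopian calendar gives 16 Nehase 1518 EC.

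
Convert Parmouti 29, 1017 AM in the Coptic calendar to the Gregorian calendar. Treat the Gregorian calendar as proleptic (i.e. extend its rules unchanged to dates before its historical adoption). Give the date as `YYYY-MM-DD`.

1301-05-02

Both dates share Julian Day Number 2196362; in the Gregorian calendar that is 2 May 1301 CE.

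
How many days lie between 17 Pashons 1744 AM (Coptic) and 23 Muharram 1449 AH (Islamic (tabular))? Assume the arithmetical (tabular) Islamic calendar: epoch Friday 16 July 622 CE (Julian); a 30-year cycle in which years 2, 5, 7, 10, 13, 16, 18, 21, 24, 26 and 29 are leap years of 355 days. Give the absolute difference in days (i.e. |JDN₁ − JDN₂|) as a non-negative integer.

332

First date → JDN 2461917; second date → JDN 2461585.
The interval is |2461917 − 2461585| = 332 days.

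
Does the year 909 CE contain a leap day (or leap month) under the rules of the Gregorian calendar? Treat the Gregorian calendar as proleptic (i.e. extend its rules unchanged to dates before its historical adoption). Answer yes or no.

no

909 is not divisible by 4, so it is a common year.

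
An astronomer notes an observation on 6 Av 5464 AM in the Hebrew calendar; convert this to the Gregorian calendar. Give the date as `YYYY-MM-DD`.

Julian Day Number of the source date = 2343651.
Converting JDN 2343651 to the Gregorian calendar gives 6 August 1704 CE.

1704-08-06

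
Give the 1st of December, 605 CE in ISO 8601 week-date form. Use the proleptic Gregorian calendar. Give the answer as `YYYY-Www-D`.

The weekday is Sunday (ISO weekday 7).
That Sunday belongs to ISO week 48 of ISO year 605.

0605-W48-7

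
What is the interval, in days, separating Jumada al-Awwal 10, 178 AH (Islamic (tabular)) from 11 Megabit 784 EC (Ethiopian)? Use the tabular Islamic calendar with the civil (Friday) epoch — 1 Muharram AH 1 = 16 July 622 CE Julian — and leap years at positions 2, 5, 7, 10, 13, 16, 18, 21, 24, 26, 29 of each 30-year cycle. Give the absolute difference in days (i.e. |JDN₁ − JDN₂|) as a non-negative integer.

888

JDN of the first date = 2011290.
JDN of the second date = 2010402.
|2010402 − 2011290| = 888.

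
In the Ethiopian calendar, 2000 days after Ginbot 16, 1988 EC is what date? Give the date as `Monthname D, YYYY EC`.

Hidar 5, 1994 EC

Counting 2000 days forward from JDN 2450228 reaches JDN 2452228, which is Hidar 5, 1994 EC.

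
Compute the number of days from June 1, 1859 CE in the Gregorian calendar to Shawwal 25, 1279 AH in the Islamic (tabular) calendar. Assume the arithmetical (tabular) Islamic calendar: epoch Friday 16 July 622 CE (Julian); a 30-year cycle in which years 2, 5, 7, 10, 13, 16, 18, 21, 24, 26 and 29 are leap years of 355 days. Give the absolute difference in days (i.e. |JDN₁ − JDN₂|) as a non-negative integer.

First date → JDN 2400197; second date → JDN 2401611.
The interval is |2400197 − 2401611| = 1414 days.

1414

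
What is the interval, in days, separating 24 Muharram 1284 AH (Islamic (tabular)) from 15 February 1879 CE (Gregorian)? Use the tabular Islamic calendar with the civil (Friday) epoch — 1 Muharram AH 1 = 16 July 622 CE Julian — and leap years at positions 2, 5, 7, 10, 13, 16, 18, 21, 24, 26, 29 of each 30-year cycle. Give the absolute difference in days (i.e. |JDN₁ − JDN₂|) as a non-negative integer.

4281

JDN of the first date = 2403115.
JDN of the second date = 2407396.
|2407396 − 2403115| = 4281.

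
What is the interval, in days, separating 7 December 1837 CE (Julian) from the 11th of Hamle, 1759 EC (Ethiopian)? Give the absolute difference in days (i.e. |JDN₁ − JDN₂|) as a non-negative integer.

25723

JDN of the first date = 2392363.
JDN of the second date = 2366640.
|2366640 − 2392363| = 25723.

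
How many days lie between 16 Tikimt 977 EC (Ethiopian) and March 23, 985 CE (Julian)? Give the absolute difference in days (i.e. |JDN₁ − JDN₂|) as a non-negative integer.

161

First date → JDN 2080750; second date → JDN 2080911.
The interval is |2080750 − 2080911| = 161 days.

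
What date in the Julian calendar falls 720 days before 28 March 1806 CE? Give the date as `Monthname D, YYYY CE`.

April 7, 1804 CE

JDN of 28 March 1806 CE = 2380786.
2380786 − 720 = 2380066.
JDN 2380066 in the Julian calendar is April 7, 1804 CE.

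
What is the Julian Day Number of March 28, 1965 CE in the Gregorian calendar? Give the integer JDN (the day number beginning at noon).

2438848

JDN 2400001 is 17 November 1858 CE (Gregorian), MJD 0; the target day is +38847 days from there, so JDN = 2438848.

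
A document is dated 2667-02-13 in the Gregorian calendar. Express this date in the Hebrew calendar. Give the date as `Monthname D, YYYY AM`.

Both dates share Julian Day Number 2695205; in the Hebrew calendar that is 28 Shevat 6427 AM.

Shevat 28, 6427 AM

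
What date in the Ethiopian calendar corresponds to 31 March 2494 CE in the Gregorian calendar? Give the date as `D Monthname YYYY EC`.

Both dates share Julian Day Number 2632065; in the Ethiopian calendar that is 19 Megabit 2486 EC.

19 Megabit 2486 EC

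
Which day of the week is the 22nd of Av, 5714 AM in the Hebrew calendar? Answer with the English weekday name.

Saturday

Equivalently 21 August 1954 Gregorian, JDN 2434976.
JDN 2434976 mod 7 = 5, and JDN 0 was a Monday, so this is a Saturday.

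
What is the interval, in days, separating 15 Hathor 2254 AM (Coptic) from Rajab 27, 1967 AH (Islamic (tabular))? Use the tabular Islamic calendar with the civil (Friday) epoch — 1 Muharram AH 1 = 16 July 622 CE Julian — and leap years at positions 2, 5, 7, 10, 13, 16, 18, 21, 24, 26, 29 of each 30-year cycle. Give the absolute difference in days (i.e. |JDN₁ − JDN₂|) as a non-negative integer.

2684

First date → JDN 2648012; second date → JDN 2645328.
The interval is |2648012 − 2645328| = 2684 days.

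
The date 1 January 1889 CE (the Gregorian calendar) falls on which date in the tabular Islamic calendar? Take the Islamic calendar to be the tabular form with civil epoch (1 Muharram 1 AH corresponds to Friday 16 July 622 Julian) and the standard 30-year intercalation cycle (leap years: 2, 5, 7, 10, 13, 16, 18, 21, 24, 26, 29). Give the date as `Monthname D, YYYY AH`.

Both dates share Julian Day Number 2411004; in the tabular Islamic calendar that is 28 Rabi' al-Thani 1306 AH.

Rabi' al-Thani 28, 1306 AH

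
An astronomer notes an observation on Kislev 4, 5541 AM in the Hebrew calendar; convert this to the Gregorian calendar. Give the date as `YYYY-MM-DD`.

Both dates share Julian Day Number 2371528; in the Gregorian calendar that is 2 December 1780 CE.

1780-12-02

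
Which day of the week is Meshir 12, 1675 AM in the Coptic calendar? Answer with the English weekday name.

Thursday

In the Gregorian calendar this is 19 February 1959 (JDN 2436619).
Since JDN mod 7 = 3 (0 = Monday), the day is Thursday.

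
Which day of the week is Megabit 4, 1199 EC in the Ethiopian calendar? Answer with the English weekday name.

In the proleptic Gregorian calendar this is 7 March 1207 (JDN 2161973).
JDN 2161973 mod 7 = 2, and JDN 0 was a Monday, so this is a Wednesday.

Wednesday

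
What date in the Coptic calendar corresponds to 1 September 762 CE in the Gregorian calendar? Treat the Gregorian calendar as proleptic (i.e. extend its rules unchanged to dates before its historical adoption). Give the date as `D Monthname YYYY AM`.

Both dates share Julian Day Number 1999618; in the Coptic calendar that is 5 Pi Kogi Enavot 478 AM.

5 Pi Kogi Enavot 478 AM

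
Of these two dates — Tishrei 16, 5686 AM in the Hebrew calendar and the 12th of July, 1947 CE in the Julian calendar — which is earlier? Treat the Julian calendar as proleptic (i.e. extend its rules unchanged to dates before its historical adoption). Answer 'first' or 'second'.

First date → JDN 2424428; second date → JDN 2432392.
JDN 2424428 < JDN 2432392, so the first date is earlier.

first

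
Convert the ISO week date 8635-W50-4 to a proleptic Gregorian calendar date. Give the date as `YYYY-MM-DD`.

ISO week 1 of 8635 is the week containing the first Thursday of 8635.
Week 50, day 4 (Thursday) lands on 8635-12-10.

8635-12-10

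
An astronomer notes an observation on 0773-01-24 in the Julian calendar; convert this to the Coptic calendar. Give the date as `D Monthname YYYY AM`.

Both dates share Julian Day Number 2003420; in the Coptic calendar that is 29 Tobi 489 AM.

29 Tobi 489 AM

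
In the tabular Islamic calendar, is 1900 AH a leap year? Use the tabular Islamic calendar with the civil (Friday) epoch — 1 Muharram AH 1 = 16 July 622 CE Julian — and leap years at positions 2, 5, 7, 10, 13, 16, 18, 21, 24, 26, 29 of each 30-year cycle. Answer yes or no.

Year 1900 AH is year 10 of its 30-year cycle; leap positions are 2, 5, 7, 10, 13, 16, 18, 21, 24, 26, 29, so it is a leap year (355 days).

yes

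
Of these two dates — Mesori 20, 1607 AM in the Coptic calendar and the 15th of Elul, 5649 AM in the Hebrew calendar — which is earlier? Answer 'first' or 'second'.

second

First date → JDN 2411970; second date → JDN 2411257.
JDN 2411257 < JDN 2411970, so the second date is earlier.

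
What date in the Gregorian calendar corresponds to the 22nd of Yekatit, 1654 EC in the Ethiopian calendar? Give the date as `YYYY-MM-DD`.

Both dates share Julian Day Number 2328150; in the Gregorian calendar that is 26 February 1662 CE.

1662-02-26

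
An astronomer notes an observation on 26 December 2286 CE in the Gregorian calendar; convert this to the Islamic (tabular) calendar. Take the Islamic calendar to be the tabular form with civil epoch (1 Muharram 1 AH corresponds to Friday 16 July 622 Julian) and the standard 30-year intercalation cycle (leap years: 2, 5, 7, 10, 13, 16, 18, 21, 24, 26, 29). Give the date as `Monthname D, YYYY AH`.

Rajab 9, 1716 AH

Both dates share Julian Day Number 2556364; in the tabular Islamic calendar that is 9 Rajab 1716 AH.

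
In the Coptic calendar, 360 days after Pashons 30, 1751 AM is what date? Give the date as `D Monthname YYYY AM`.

24 Pashons 1752 AM

JDN of Pashons 30, 1751 AM = 2464486.
2464486 + 360 = 2464846.
JDN 2464846 in the Coptic calendar is 24 Pashons 1752 AM.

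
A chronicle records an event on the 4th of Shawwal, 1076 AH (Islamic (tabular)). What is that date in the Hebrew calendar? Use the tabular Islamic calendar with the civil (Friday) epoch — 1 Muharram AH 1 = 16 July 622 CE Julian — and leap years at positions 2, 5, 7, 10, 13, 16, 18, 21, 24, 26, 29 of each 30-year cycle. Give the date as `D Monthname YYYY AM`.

Both dates share Julian Day Number 2329653; in the Hebrew calendar that is 4 Nisan 5426 AM.

4 Nisan 5426 AM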